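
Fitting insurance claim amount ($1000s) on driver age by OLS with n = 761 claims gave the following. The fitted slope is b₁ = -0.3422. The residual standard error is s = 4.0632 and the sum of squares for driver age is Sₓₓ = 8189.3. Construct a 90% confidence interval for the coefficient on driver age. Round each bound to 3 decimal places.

(-0.416, -0.268)

SE(b₁) = s/√Sₓₓ = 4.0632/√8189.3 = 0.0448998.
df = n − 2 = 759.
t* = t_{0.05, 759} = 1.646864.
Margin = t* × SE = 1.646864 × 0.0448998 = 0.07394.
CI: -0.3422 ± 0.07394 → (-0.416, -0.268).
With 90% confidence, each one-unit increase in driver age is associated with a change of between -0.416 and -0.268 $1000s in insurance claim amount.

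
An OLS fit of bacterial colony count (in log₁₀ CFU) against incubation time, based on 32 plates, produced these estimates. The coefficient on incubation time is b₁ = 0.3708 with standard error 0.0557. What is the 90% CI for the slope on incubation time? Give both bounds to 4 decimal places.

(0.2763, 0.4653)

df = n − 2 = 32 − 2 = 30.
t* = t_{0.05, 30} = 1.697261.
Margin = t* × SE = 1.697261 × 0.0557 = 0.094537.
CI: 0.3708 ± 0.094537 → (0.2763, 0.4653).
With 90% confidence, each one-unit increase in incubation time is associated with a change of between 0.2763 and 0.4653 log₁₀ CFU in bacterial colony count.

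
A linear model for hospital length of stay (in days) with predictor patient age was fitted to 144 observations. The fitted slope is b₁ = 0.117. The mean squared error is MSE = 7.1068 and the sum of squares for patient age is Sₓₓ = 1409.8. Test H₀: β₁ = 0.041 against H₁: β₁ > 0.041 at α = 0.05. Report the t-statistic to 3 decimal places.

t = 1.070

SE(b₁) = √(MSE/Sₓₓ) = √(7.1068/1409.8) = 0.071.
t = (0.117 − 0.041) / 0.071 = 1.070.
df = n − 2 = 142.
One-sided p ≈ 0.1431, which is ≥ 0.05, so fail to reject H₀.
The data do not give significant evidence that the true slope on patient age exceeds 0.041 days per unit.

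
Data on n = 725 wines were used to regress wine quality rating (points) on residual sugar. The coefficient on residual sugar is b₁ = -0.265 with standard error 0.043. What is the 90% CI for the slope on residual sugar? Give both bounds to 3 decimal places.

(-0.336, -0.194)

df = n − 2 = 725 − 2 = 723.
t* = t_{0.05, 723} = 1.646964.
Margin = t* × SE = 1.646964 × 0.043 = 0.07082.
CI: -0.265 ± 0.07082 → (-0.336, -0.194).
With 90% confidence, each one-unit increase in residual sugar is associated with a change of between -0.336 and -0.194 points in wine quality rating.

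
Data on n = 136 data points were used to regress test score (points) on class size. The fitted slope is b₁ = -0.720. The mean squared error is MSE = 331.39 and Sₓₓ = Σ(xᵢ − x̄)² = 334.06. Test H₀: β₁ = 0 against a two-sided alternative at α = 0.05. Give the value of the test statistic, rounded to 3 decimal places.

SE(b₁) = √(MSE/Sₓₓ) = √(331.39/334.06) = 0.995996.
t = -0.720 / 0.995996 = -0.723.
df = n − 2 = 134.
Two-sided p ≈ 0.4710, which is ≥ 0.05, so fail to reject H₀.
The data do not give significant evidence of an association between class size and test score.

t = -0.723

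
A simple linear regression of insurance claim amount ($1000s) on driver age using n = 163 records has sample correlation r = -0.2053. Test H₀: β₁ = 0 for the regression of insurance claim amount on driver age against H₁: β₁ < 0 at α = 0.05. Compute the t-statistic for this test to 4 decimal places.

t = -2.6617

t = r·√(n − 2)/√(1 − r²) = -0.2053·√161/√0.957852 = -2.6617.
df = n − 2 = 161.
One-sided p ≈ 0.0043, which is < 0.05, so reject H₀.
There is evidence of a linear association between driver age and insurance claim amount.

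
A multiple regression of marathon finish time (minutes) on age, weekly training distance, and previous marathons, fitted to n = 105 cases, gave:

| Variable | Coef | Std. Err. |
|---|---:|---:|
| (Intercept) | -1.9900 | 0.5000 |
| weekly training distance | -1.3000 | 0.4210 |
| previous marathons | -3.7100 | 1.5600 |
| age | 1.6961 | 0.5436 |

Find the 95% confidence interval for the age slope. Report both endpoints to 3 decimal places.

(0.618, 2.774)

Read off: b = 1.6961, SE = 0.5436 for age.
df = n − k − 1 = 105 − 3 − 1 = 101.
t* = t_{0.025, 101} = 1.983731.
Margin = t* × SE = 1.983731 × 0.5436 = 1.07836.
CI: 1.6961 ± 1.07836 → (0.618, 2.774).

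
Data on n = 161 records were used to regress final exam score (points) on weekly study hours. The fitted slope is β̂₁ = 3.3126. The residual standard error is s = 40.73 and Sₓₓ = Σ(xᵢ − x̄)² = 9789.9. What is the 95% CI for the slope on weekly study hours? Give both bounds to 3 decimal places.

(2.500, 4.126)

SE(β̂₁) = s/√Sₓₓ = 40.73/√9789.9 = 0.411647.
df = n − 2 = 159.
t* = t_{0.025, 159} = 1.974996.
Margin = t* × SE = 1.974996 × 0.411647 = 0.81300.
CI: 3.3126 ± 0.81300 → (2.500, 4.126).
With 95% confidence, each one-unit increase in weekly study hours is associated with a change of between 2.500 and 4.126 points in final exam score.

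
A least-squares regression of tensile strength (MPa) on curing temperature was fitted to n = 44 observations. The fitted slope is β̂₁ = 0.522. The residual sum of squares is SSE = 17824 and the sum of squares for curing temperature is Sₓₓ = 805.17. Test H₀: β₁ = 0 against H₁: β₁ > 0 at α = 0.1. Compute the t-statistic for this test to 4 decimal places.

t = 0.7190

MSE = SSE/(n − 2) = 17824/42 = 424.381.
SE(β̂₁) = √(MSE/Sₓₓ) = √(424.381/805.17) = 0.725996.
t = 0.522 / 0.725996 = 0.7190.
df = n − 2 = 42.
One-sided p ≈ 0.2381, which is ≥ 0.1, so fail to reject H₀.
The data do not give significant evidence that the true slope on curing temperature is positive.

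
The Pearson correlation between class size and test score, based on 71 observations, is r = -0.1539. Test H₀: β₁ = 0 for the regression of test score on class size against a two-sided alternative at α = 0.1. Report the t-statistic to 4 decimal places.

t = r·√(n − 2)/√(1 − r²) = -0.1539·√69/√0.976315 = -1.2938.
df = n − 2 = 69.
Two-sided p ≈ 0.2000, which is ≥ 0.1, so fail to reject H₀.
The data do not give significant evidence of a linear association between class size and test score.

t = -1.2938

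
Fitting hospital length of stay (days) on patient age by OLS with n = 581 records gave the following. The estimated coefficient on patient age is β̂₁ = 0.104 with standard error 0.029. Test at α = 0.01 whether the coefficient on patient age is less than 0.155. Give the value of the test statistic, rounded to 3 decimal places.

t = -1.759

H₀: β₁ = 0.155 vs H₁: β₁ < 0.155.
t = (β̂₁ − β₁⁰)/SE = (0.104 − 0.155) / 0.029 = -1.759.
df = n − 2 = 581 − 2 = 579.
One-sided p ≈ 0.0396, which is ≥ 0.01, so fail to reject H₀.
The data do not give significant evidence that the true slope on patient age is below 0.155 days per unit.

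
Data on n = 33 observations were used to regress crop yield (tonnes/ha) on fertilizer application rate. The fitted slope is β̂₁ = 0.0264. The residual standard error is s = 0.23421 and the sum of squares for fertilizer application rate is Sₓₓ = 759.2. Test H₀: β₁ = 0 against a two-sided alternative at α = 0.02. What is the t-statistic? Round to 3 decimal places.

t = 3.106

SE(β̂₁) = s/√Sₓₓ = 0.23421/√759.2 = 0.00850016.
t = 0.0264 / 0.00850016 = 3.106.
df = n − 2 = 31.
Two-sided p ≈ 0.0040, which is < 0.02, so reject H₀.
There is evidence that fertilizer application rate is associated with crop yield.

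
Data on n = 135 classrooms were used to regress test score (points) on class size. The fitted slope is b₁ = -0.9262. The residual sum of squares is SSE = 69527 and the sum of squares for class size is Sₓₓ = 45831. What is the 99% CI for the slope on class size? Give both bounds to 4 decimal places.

(-1.2053, -0.6471)

MSE = SSE/(n − 2) = 69527/133 = 522.759.
SE(b₁) = √(MSE/Sₓₓ) = √(522.759/45831) = 0.1068.
df = n − 2 = 133.
t* = t_{0.005, 133} = 2.6133.
Margin = t* × SE = 2.6133 × 0.1068 = 0.279100.
CI: -0.9262 ± 0.279100 → (-1.2053, -0.6471).
With 99% confidence, each one-unit increase in class size is associated with a change of between -1.2053 and -0.6471 points in test score.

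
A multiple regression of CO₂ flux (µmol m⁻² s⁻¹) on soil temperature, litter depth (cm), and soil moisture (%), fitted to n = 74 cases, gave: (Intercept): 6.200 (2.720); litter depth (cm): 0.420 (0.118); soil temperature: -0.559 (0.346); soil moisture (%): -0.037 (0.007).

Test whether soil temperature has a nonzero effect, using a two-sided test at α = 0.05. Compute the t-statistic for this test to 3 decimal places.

Read off: b = -0.559, SE = 0.346 for soil temperature.
H₀: β₁ = 0 vs H₁: β₁ ≠ 0.
t = -0.559 / 0.346 = -1.616.
df = n − k − 1 = 74 − 3 − 1 = 70.
Two-sided p ≈ 0.1107, which is ≥ 0.05, so fail to reject H₀.
The data do not give significant evidence of an association between soil temperature and CO₂ flux, after adjusting for the other predictors.

t = -1.616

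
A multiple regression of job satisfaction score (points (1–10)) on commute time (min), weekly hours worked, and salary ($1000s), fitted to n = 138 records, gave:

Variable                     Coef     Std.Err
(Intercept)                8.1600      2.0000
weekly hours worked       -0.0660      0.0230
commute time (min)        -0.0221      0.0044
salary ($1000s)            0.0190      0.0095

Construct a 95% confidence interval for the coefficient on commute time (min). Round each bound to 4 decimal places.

Read off: b = -0.0221, SE = 0.0044 for commute time (min).
df = n − k − 1 = 138 − 3 − 1 = 134.
t* = t_{0.025, 134} = 1.977826.
Margin = t* × SE = 1.977826 × 0.0044 = 0.008702.
CI: -0.0221 ± 0.008702 → (-0.0308, -0.0134).

(-0.0308, -0.0134)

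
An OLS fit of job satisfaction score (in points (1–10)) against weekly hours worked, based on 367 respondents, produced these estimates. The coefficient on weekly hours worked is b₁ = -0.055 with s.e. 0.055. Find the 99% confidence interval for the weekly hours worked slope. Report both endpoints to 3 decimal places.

(-0.197, 0.087)

df = n − 2 = 367 − 2 = 365.
t* = t_{0.005, 365} = 2.589366.
Margin = t* × SE = 2.589366 × 0.055 = 0.14242.
CI: -0.055 ± 0.14242 → (-0.197, 0.087).
With 99% confidence, each one-unit increase in weekly hours worked is associated with a change of between -0.197 and 0.087 points (1–10) in job satisfaction score.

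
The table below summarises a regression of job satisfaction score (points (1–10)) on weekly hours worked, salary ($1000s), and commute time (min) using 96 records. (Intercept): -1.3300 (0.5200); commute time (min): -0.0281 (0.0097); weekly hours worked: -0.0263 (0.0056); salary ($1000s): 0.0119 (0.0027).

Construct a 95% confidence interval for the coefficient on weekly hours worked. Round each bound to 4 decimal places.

(-0.0374, -0.0152)

Read off: b = -0.0263, SE = 0.0056 for weekly hours worked.
df = n − k − 1 = 96 − 3 − 1 = 92.
t* = t_{0.025, 92} = 1.986086.
Margin = t* × SE = 1.986086 × 0.0056 = 0.011122.
CI: -0.0263 ± 0.011122 → (-0.0374, -0.0152).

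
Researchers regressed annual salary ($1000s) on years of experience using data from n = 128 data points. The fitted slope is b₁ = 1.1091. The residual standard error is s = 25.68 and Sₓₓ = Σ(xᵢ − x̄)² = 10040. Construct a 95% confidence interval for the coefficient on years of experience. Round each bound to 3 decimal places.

(0.602, 1.616)

SE(b₁) = s/√Sₓₓ = 25.68/√10040 = 0.256288.
df = n − 2 = 126.
t* = t_{0.025, 126} = 1.978971.
Margin = t* × SE = 1.978971 × 0.256288 = 0.50719.
CI: 1.1091 ± 0.50719 → (0.602, 1.616).
With 95% confidence, each one-unit increase in years of experience is associated with a change of between 0.602 and 1.616 $1000s in annual salary.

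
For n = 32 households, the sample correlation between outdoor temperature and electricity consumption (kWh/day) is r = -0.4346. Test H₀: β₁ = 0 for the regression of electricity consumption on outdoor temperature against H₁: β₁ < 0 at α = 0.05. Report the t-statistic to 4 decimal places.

t = r·√(n − 2)/√(1 − r²) = -0.4346·√30/√0.811123 = -2.6431.
df = n − 2 = 30.
One-sided p ≈ 0.0065, which is < 0.05, so reject H₀.
There is evidence of a linear association between outdoor temperature and electricity consumption.

t = -2.6431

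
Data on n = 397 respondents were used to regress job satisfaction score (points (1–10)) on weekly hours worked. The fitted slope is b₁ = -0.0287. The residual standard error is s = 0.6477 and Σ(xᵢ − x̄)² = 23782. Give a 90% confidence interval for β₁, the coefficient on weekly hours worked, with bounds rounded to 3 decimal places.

SE(b₁) = s/√Sₓₓ = 0.6477/√23782 = 0.0042.
df = n − 2 = 395.
t* = t_{0.05, 395} = 1.64872.
Margin = t* × SE = 1.64872 × 0.0042 = 0.00692.
CI: -0.0287 ± 0.00692 → (-0.036, -0.022).
With 90% confidence, each one-unit increase in weekly hours worked is associated with a change of between -0.036 and -0.022 points (1–10) in job satisfaction score.

(-0.036, -0.022)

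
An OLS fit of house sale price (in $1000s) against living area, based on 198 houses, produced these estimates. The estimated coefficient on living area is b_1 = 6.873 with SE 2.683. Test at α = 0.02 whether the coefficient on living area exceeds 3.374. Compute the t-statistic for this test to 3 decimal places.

t = 1.304

H₀: β₁ = 3.374 vs H₁: β₁ > 3.374.
t = (b_1 − β₁⁰)/SE = (6.873 − 3.374) / 2.683 = 1.304.
df = n − 2 = 198 − 2 = 196.
One-sided p ≈ 0.0969, which is ≥ 0.02, so fail to reject H₀.
The data do not give significant evidence that the true slope on living area exceeds 3.374 $1000s per unit.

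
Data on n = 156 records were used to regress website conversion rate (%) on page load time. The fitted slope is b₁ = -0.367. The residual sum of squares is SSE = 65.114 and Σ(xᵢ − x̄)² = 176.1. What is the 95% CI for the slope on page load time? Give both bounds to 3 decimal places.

(-0.464, -0.270)

MSE = SSE/(n − 2) = 65.114/154 = 0.422818.
SE(b₁) = √(MSE/Sₓₓ) = √(0.422818/176.1) = 0.0490001.
df = n − 2 = 154.
t* = t_{0.025, 154} = 1.975488.
Margin = t* × SE = 1.975488 × 0.0490001 = 0.09680.
CI: -0.367 ± 0.09680 → (-0.464, -0.270).
With 95% confidence, each one-unit increase in page load time is associated with a change of between -0.464 and -0.270 % in website conversion rate.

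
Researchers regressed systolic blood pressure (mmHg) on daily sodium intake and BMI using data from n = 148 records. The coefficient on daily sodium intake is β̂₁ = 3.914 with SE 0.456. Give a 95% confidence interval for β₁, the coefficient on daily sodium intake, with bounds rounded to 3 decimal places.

df = n − k − 1 = 148 − 2 − 1 = 145.
t* = t_{0.025, 145} = 1.97646.
Margin = t* × SE = 1.97646 × 0.456 = 0.90127.
CI: 3.914 ± 0.90127 → (3.013, 4.815).
With 95% confidence, each one-unit increase in daily sodium intake is associated with a change of between 3.013 and 4.815 mmHg in systolic blood pressure, holding the other predictors fixed.

(3.013, 4.815)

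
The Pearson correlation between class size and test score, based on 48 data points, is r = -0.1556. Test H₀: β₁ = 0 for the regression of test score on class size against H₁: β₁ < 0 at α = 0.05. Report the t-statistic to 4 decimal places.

t = r·√(n − 2)/√(1 − r²) = -0.1556·√46/√0.975789 = -1.0683.
df = n − 2 = 46.
One-sided p ≈ 0.1455, which is ≥ 0.05, so fail to reject H₀.
The data do not give significant evidence of a linear association between class size and test score.

t = -1.0683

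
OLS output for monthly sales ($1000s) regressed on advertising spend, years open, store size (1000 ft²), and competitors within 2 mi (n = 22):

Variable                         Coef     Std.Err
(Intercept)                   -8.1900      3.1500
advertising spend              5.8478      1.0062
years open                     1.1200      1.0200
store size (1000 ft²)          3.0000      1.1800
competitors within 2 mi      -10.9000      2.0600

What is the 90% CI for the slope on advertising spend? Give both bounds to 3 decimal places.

(4.097, 7.598)

Read off: b = 5.8478, SE = 1.0062 for advertising spend.
df = n − k − 1 = 22 − 4 − 1 = 17.
t* = t_{0.05, 17} = 1.739607.
Margin = t* × SE = 1.739607 × 1.0062 = 1.75039.
CI: 5.8478 ± 1.75039 → (4.097, 7.598).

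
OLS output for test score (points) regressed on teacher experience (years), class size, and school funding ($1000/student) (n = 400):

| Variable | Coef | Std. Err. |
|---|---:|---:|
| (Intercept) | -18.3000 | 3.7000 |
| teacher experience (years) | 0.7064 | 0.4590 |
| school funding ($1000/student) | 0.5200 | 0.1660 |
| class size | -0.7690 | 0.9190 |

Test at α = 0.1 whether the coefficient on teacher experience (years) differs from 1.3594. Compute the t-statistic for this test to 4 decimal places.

Read off: b = 0.7064, SE = 0.4590 for teacher experience (years).
H₀: β₁ = 1.3594 vs H₁: β₁ ≠ 1.3594.
t = (0.7064 − 1.3594) / 0.4590 = -1.4227.
df = n − k − 1 = 400 − 3 − 1 = 396.
Two-sided p ≈ 0.1556, which is ≥ 0.1, so fail to reject H₀.
The data are consistent with a true slope of 1.3594 points per unit of teacher experience (years), holding the other predictors fixed.

t = -1.4227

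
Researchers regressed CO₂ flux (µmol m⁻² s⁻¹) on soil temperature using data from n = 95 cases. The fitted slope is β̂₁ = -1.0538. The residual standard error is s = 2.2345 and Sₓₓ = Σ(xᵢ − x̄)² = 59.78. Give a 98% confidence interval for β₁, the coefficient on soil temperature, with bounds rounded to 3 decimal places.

(-1.738, -0.370)

SE(β̂₁) = s/√Sₓₓ = 2.2345/√59.78 = 0.289003.
df = n − 2 = 93.
t* = t_{0.01, 93} = 2.367115.
Margin = t* × SE = 2.367115 × 0.289003 = 0.68410.
CI: -1.0538 ± 0.68410 → (-1.738, -0.370).
With 98% confidence, each one-unit increase in soil temperature is associated with a change of between -1.738 and -0.370 µmol m⁻² s⁻¹ in CO₂ flux.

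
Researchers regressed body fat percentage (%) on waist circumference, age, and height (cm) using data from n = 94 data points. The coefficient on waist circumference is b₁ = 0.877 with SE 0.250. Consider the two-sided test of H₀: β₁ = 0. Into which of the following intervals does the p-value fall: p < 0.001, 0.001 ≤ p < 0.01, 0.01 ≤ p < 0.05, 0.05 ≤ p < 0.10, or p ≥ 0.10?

t = 0.877 / 0.250 = 3.508.
df = n − k − 1 = 94 − 3 − 1 = 90.
Two-sided p = 2·P(T_{90} > |t|) ≈ 0.0007.
So p < 0.001.

p < 0.001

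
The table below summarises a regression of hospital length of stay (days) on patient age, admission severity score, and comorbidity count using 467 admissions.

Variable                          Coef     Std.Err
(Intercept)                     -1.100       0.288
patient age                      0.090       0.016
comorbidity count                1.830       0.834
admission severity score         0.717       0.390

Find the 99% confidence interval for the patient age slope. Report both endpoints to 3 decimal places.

(0.049, 0.131)

Read off: b = 0.090, SE = 0.016 for patient age.
df = n − k − 1 = 467 − 3 − 1 = 463.
t* = t_{0.005, 463} = 2.58649.
Margin = t* × SE = 2.58649 × 0.016 = 0.04138.
CI: 0.090 ± 0.04138 → (0.049, 0.131).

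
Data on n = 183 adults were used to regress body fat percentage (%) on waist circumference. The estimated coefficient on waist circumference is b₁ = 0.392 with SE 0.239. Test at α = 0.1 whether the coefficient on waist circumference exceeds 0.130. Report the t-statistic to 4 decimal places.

t = 1.0962

H₀: β₁ = 0.130 vs H₁: β₁ > 0.130.
t = (b₁ − β₁⁰)/SE = (0.392 − 0.130) / 0.239 = 1.0962.
df = n − 2 = 183 − 2 = 181.
One-sided p ≈ 0.1372, which is ≥ 0.1, so fail to reject H₀.
The data do not give significant evidence that the true slope on waist circumference exceeds 0.130 % per unit.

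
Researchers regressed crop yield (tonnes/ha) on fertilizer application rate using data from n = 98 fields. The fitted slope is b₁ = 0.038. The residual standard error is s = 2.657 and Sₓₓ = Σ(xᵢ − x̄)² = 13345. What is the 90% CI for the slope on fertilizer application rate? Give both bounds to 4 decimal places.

(-0.0002, 0.0762)

SE(b₁) = s/√Sₓₓ = 2.657/√13345 = 0.0230002.
df = n − 2 = 96.
t* = t_{0.05, 96} = 1.660881.
Margin = t* × SE = 1.660881 × 0.0230002 = 0.038201.
CI: 0.038 ± 0.038201 → (-0.0002, 0.0762).
With 90% confidence, each one-unit increase in fertilizer application rate is associated with a change of between -0.0002 and 0.0762 tonnes/ha in crop yield.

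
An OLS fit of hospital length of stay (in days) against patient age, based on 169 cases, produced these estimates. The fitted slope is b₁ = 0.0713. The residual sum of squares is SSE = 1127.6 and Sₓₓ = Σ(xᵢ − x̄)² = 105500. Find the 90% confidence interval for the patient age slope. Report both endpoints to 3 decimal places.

MSE = SSE/(n − 2) = 1127.6/167 = 6.7521.
SE(b₁) = √(MSE/Sₓₓ) = √(6.7521/105500) = 0.00800006.
df = n − 2 = 167.
t* = t_{0.05, 167} = 1.654029.
Margin = t* × SE = 1.654029 × 0.00800006 = 0.01323.
CI: 0.0713 ± 0.01323 → (0.058, 0.085).
With 90% confidence, each one-unit increase in patient age is associated with a change of between 0.058 and 0.085 days in hospital length of stay.

(0.058, 0.085)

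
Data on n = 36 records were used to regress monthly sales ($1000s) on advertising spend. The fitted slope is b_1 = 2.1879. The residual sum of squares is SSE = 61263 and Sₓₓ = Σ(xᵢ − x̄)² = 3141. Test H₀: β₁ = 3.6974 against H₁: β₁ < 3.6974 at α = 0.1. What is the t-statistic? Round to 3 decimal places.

MSE = SSE/(n − 2) = 61263/34 = 1801.85.
SE(b_1) = √(MSE/Sₓₓ) = √(1801.85/3141) = 0.757401.
t = (2.1879 − 3.6974) / 0.757401 = -1.993.
df = n − 2 = 34.
One-sided p ≈ 0.0272, which is < 0.1, so reject H₀.
There is evidence that the true slope on advertising spend is below 3.6974 $1000s per unit.

t = -1.993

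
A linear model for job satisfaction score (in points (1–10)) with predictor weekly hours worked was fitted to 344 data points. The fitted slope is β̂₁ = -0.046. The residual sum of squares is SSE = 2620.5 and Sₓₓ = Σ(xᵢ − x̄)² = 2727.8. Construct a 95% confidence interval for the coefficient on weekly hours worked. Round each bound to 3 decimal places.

MSE = SSE/(n − 2) = 2620.5/342 = 7.66228.
SE(β̂₁) = √(MSE/Sₓₓ) = √(7.66228/2727.8) = 0.0529996.
df = n − 2 = 342.
t* = t_{0.025, 342} = 1.966925.
Margin = t* × SE = 1.966925 × 0.0529996 = 0.10425.
CI: -0.046 ± 0.10425 → (-0.150, 0.058).
With 95% confidence, each one-unit increase in weekly hours worked is associated with a change of between -0.150 and 0.058 points (1–10) in job satisfaction score.

(-0.150, 0.058)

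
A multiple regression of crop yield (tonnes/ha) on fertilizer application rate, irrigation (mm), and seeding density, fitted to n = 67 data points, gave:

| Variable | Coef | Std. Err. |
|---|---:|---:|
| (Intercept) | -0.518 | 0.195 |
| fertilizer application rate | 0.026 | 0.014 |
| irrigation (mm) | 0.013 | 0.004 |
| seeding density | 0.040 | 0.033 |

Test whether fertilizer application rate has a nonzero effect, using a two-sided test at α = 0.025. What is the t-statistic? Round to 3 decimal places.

t = 1.857

Read off: b = 0.026, SE = 0.014 for fertilizer application rate.
H₀: β₁ = 0 vs H₁: β₁ ≠ 0.
t = 0.026 / 0.014 = 1.857.
df = n − k − 1 = 67 − 3 − 1 = 63.
Two-sided p ≈ 0.0680, which is ≥ 0.025, so fail to reject H₀.
The data do not give significant evidence of an association between fertilizer application rate and crop yield, after adjusting for the other predictors.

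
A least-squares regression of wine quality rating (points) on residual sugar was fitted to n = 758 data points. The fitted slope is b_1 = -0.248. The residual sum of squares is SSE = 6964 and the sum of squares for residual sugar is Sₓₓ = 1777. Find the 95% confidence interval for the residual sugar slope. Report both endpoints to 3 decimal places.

(-0.389, -0.107)

MSE = SSE/(n − 2) = 6964/756 = 9.21164.
SE(b_1) = √(MSE/Sₓₓ) = √(9.21164/1777) = 0.0719987.
df = n − 2 = 756.
t* = t_{0.025, 756} = 1.963107.
Margin = t* × SE = 1.963107 × 0.0719987 = 0.14134.
CI: -0.248 ± 0.14134 → (-0.389, -0.107).
With 95% confidence, each one-unit increase in residual sugar is associated with a change of between -0.389 and -0.107 points in wine quality rating.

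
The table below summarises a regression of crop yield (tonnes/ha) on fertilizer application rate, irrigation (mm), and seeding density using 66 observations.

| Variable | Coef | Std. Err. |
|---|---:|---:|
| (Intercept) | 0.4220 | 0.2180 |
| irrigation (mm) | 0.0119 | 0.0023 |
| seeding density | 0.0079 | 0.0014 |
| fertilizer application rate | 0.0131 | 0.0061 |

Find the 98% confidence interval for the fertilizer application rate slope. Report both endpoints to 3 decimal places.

(-0.001, 0.028)

Read off: b = 0.0131, SE = 0.0061 for fertilizer application rate.
df = n − k − 1 = 66 − 3 − 1 = 62.
t* = t_{0.01, 62} = 2.388011.
Margin = t* × SE = 2.388011 × 0.0061 = 0.01457.
CI: 0.0131 ± 0.01457 → (-0.001, 0.028).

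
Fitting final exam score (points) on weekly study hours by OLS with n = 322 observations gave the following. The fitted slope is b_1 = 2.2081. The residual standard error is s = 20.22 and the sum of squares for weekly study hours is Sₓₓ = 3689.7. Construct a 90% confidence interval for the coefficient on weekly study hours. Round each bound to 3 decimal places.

SE(b_1) = s/√Sₓₓ = 20.22/√3689.7 = 0.332878.
df = n − 2 = 320.
t* = t_{0.05, 320} = 1.649629.
Margin = t* × SE = 1.649629 × 0.332878 = 0.54913.
CI: 2.2081 ± 0.54913 → (1.659, 2.757).
With 90% confidence, each one-unit increase in weekly study hours is associated with a change of between 1.659 and 2.757 points in final exam score.

(1.659, 2.757)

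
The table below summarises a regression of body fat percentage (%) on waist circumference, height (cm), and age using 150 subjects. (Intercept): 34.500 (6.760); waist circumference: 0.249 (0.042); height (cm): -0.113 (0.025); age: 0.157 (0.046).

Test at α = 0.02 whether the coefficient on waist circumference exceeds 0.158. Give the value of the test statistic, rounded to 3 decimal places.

t = 2.167

Read off: b = 0.249, SE = 0.042 for waist circumference.
H₀: β₁ = 0.158 vs H₁: β₁ > 0.158.
t = (0.249 − 0.158) / 0.042 = 2.167.
df = n − k − 1 = 150 − 3 − 1 = 146.
One-sided p ≈ 0.0159, which is < 0.02, so reject H₀.
There is evidence that the true slope on waist circumference exceeds 0.158 % per unit, holding the other predictors fixed.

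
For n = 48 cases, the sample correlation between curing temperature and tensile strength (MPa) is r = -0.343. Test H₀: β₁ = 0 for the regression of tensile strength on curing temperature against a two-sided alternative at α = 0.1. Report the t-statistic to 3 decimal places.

t = r·√(n − 2)/√(1 − r²) = -0.343·√46/√0.882351 = -2.477.
df = n − 2 = 46.
Two-sided p ≈ 0.0170, which is < 0.1, so reject H₀.
There is evidence of a linear association between curing temperature and tensile strength.

t = -2.477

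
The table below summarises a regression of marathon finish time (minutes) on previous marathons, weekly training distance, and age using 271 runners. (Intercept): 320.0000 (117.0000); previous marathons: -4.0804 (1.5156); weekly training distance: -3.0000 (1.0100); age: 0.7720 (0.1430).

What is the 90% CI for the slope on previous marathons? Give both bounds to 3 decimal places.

Read off: b = -4.0804, SE = 1.5156 for previous marathons.
df = n − k − 1 = 271 − 3 − 1 = 267.
t* = t_{0.05, 267} = 1.650581.
Margin = t* × SE = 1.650581 × 1.5156 = 2.50162.
CI: -4.0804 ± 2.50162 → (-6.582, -1.579).

(-6.582, -1.579)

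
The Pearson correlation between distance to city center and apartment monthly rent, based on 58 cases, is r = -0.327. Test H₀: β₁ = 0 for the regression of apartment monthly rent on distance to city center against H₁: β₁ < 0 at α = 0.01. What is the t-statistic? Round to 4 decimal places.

t = -2.5894

t = r·√(n − 2)/√(1 − r²) = -0.327·√56/√0.893071 = -2.5894.
df = n − 2 = 56.
One-sided p ≈ 0.0061, which is < 0.01, so reject H₀.
There is evidence of a linear association between distance to city center and apartment monthly rent.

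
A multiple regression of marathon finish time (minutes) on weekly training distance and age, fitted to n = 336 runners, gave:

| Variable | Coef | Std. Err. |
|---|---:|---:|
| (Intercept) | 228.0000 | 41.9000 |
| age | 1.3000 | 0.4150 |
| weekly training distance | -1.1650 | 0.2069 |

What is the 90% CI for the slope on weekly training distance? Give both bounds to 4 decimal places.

(-1.5063, -0.8237)

Read off: b = -1.1650, SE = 0.2069 for weekly training distance.
df = n − k − 1 = 336 − 2 − 1 = 333.
t* = t_{0.05, 333} = 1.649442.
Margin = t* × SE = 1.649442 × 0.2069 = 0.341270.
CI: -1.1650 ± 0.341270 → (-1.5063, -0.8237).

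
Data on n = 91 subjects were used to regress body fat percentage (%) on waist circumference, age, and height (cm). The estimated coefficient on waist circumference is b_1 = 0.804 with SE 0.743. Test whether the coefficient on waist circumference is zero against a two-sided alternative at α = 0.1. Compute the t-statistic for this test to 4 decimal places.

t = 1.0821

H₀: β₁ = 0 vs H₁: β₁ ≠ 0.
t = (b_1 − β₁⁰)/SE = 0.804 / 0.743 = 1.0821.
df = n − k − 1 = 91 − 3 − 1 = 87.
Two-sided p ≈ 0.2822, which is ≥ 0.1, so fail to reject H₀.
The data do not give significant evidence of an association between waist circumference and body fat percentage, after adjusting for the other predictors.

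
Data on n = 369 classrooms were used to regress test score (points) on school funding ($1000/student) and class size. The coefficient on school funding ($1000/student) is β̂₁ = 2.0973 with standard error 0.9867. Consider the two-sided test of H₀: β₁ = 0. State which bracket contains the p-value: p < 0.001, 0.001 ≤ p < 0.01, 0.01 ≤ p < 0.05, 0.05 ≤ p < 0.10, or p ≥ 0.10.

t = 2.0973 / 0.9867 = 2.126.
df = n − k − 1 = 369 − 2 − 1 = 366.
Two-sided p = 2·P(T_{366} > |t|) ≈ 0.0342.
So 0.01 ≤ p < 0.05.

0.01 ≤ p < 0.05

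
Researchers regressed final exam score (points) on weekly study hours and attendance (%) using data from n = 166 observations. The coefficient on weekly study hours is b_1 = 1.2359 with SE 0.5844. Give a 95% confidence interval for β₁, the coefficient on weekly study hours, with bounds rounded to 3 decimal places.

df = n − k − 1 = 166 − 2 − 1 = 163.
t* = t_{0.025, 163} = 1.974625.
Margin = t* × SE = 1.974625 × 0.5844 = 1.15397.
CI: 1.2359 ± 1.15397 → (0.082, 2.390).
With 95% confidence, each one-unit increase in weekly study hours is associated with a change of between 0.082 and 2.390 points in final exam score, holding the other predictors fixed.

(0.082, 2.390)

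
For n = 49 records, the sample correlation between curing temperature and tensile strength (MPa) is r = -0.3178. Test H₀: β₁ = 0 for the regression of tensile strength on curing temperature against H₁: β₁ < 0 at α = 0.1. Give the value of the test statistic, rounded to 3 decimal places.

t = -2.298

t = r·√(n − 2)/√(1 − r²) = -0.3178·√47/√0.899003 = -2.298.
df = n − 2 = 47.
One-sided p ≈ 0.0130, which is < 0.1, so reject H₀.
There is evidence of a linear association between curing temperature and tensile strength.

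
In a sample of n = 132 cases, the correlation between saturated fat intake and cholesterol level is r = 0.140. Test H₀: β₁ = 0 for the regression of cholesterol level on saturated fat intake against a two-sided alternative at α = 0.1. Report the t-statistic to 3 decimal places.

t = 1.612

t = r·√(n − 2)/√(1 − r²) = 0.140·√130/√0.9804 = 1.612.
df = n − 2 = 130.
Two-sided p ≈ 0.1094, which is ≥ 0.1, so fail to reject H₀.
The data do not give significant evidence of a linear association between saturated fat intake and cholesterol level.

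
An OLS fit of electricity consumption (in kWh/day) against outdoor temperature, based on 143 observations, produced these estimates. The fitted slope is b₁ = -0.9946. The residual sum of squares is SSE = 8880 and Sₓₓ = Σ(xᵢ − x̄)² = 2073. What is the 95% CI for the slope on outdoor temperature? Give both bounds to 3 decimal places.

(-1.339, -0.650)

MSE = SSE/(n − 2) = 8880/141 = 62.9787.
SE(b₁) = √(MSE/Sₓₓ) = √(62.9787/2073) = 0.1743.
df = n − 2 = 141.
t* = t_{0.025, 141} = 1.976931.
Margin = t* × SE = 1.976931 × 0.1743 = 0.34458.
CI: -0.9946 ± 0.34458 → (-1.339, -0.650).
With 95% confidence, each one-unit increase in outdoor temperature is associated with a change of between -1.339 and -0.650 kWh/day in electricity consumption.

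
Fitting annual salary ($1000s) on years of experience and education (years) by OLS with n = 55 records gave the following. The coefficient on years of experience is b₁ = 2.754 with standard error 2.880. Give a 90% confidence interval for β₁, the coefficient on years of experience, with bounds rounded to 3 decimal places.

df = n − k − 1 = 55 − 2 − 1 = 52.
t* = t_{0.05, 52} = 1.674689.
Margin = t* × SE = 1.674689 × 2.880 = 4.82310.
CI: 2.754 ± 4.82310 → (-2.069, 7.577).
With 90% confidence, each one-unit increase in years of experience is associated with a change of between -2.069 and 7.577 $1000s in annual salary, holding the other predictors fixed.

(-2.069, 7.577)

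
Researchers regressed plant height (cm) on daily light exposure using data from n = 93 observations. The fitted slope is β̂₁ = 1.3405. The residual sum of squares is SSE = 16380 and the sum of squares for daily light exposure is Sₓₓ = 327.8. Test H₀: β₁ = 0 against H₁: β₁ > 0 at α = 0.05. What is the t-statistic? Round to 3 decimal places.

t = 1.809

MSE = SSE/(n − 2) = 16380/91 = 180.
SE(β̂₁) = √(MSE/Sₓₓ) = √(180/327.8) = 0.741023.
t = 1.3405 / 0.741023 = 1.809.
df = n − 2 = 91.
One-sided p ≈ 0.0369, which is < 0.05, so reject H₀.
There is evidence that the true slope on daily light exposure is positive.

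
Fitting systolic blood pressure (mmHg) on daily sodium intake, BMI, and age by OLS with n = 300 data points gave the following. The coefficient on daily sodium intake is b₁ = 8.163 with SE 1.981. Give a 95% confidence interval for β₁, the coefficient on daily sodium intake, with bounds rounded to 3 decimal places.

(4.264, 12.062)

df = n − k − 1 = 300 − 3 − 1 = 296.
t* = t_{0.025, 296} = 1.968011.
Margin = t* × SE = 1.968011 × 1.981 = 3.89863.
CI: 8.163 ± 3.89863 → (4.264, 12.062).
With 95% confidence, each one-unit increase in daily sodium intake is associated with a change of between 4.264 and 12.062 mmHg in systolic blood pressure, holding the other predictors fixed.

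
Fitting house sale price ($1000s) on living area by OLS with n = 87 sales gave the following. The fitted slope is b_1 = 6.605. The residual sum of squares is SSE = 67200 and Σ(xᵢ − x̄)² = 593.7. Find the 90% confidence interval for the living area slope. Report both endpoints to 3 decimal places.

(4.686, 8.524)

MSE = SSE/(n − 2) = 67200/85 = 790.588.
SE(b_1) = √(MSE/Sₓₓ) = √(790.588/593.7) = 1.15396.
df = n − 2 = 85.
t* = t_{0.05, 85} = 1.662978.
Margin = t* × SE = 1.662978 × 1.15396 = 1.91901.
CI: 6.605 ± 1.91901 → (4.686, 8.524).
With 90% confidence, each one-unit increase in living area is associated with a change of between 4.686 and 8.524 $1000s in house sale price.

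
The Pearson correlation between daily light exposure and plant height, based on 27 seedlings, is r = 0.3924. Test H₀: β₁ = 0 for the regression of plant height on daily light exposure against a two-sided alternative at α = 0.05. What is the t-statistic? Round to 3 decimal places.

t = 2.133

t = r·√(n − 2)/√(1 − r²) = 0.3924·√25/√0.846022 = 2.133.
df = n − 2 = 25.
Two-sided p ≈ 0.0429, which is < 0.05, so reject H₀.
There is evidence of a linear association between daily light exposure and plant height.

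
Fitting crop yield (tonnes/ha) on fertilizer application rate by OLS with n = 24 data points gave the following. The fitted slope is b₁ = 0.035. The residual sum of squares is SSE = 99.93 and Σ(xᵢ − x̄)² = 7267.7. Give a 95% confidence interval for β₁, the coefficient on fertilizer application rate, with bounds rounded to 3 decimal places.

(-0.017, 0.087)

MSE = SSE/(n − 2) = 99.93/22 = 4.54227.
SE(b₁) = √(MSE/Sₓₓ) = √(4.54227/7267.7) = 0.0249999.
df = n − 2 = 22.
t* = t_{0.025, 22} = 2.073873.
Margin = t* × SE = 2.073873 × 0.0249999 = 0.05185.
CI: 0.035 ± 0.05185 → (-0.017, 0.087).
With 95% confidence, each one-unit increase in fertilizer application rate is associated with a change of between -0.017 and 0.087 tonnes/ha in crop yield.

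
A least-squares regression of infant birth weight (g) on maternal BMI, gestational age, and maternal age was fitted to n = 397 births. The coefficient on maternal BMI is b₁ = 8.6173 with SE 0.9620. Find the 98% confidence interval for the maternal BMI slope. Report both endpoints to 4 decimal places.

df = n − k − 1 = 397 − 3 − 1 = 393.
t* = t_{0.01, 393} = 2.335874.
Margin = t* × SE = 2.335874 × 0.9620 = 2.247111.
CI: 8.6173 ± 2.247111 → (6.3702, 10.8644).
With 98% confidence, each one-unit increase in maternal BMI is associated with a change of between 6.3702 and 10.8644 g in infant birth weight, holding the other predictors fixed.

(6.3702, 10.8644)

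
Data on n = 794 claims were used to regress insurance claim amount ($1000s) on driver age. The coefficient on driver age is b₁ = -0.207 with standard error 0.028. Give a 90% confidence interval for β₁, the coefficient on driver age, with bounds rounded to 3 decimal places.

df = n − 2 = 794 − 2 = 792.
t* = t_{0.05, 792} = 1.64678.
Margin = t* × SE = 1.64678 × 0.028 = 0.04611.
CI: -0.207 ± 0.04611 → (-0.253, -0.161).
With 90% confidence, each one-unit increase in driver age is associated with a change of between -0.253 and -0.161 $1000s in insurance claim amount.

(-0.253, -0.161)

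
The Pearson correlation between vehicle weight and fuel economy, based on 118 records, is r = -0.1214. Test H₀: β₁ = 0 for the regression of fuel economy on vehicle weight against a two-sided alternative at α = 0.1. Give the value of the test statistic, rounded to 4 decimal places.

t = r·√(n − 2)/√(1 − r²) = -0.1214·√116/√0.985262 = -1.3173.
df = n − 2 = 116.
Two-sided p ≈ 0.1903, which is ≥ 0.1, so fail to reject H₀.
The data do not give significant evidence of a linear association between vehicle weight and fuel economy.

t = -1.3173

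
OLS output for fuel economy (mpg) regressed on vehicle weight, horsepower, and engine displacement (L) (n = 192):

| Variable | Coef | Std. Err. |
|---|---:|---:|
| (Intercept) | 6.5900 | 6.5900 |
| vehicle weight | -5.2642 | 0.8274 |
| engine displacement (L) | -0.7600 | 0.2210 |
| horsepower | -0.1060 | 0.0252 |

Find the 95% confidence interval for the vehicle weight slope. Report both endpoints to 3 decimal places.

Read off: b = -5.2642, SE = 0.8274 for vehicle weight.
df = n − k − 1 = 192 − 3 − 1 = 188.
t* = t_{0.025, 188} = 1.972663.
Margin = t* × SE = 1.972663 × 0.8274 = 1.63218.
CI: -5.2642 ± 1.63218 → (-6.896, -3.632).

(-6.896, -3.632)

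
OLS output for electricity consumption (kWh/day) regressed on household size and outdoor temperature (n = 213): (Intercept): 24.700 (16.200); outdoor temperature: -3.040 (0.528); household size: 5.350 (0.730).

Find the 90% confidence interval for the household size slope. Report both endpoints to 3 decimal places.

Read off: b = 5.350, SE = 0.730 for household size.
df = n − k − 1 = 213 − 2 − 1 = 210.
t* = t_{0.05, 210} = 1.652142.
Margin = t* × SE = 1.652142 × 0.730 = 1.20606.
CI: 5.350 ± 1.20606 → (4.144, 6.556).

(4.144, 6.556)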